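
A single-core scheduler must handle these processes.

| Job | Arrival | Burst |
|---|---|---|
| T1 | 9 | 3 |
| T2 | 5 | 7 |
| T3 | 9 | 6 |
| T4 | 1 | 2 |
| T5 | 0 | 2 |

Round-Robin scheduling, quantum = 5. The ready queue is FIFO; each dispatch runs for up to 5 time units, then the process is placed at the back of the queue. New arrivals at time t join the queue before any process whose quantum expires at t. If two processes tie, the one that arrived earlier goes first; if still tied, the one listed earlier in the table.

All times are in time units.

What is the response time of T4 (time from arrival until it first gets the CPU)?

1

Schedule: | T5 0-2 | T4 2-4 | idle 4-5 | T2 5-10 | T1 10-13 | T3 13-18 | T2 18-20 | T3 20-21 |
Completion: T1=13  T2=20  T3=21  T4=4  T5=2
Turnaround (C−A): T1=4  T2=15  T3=12  T4=3  T5=2
Response(T4) = first start − arrival = 2 − 1 = 1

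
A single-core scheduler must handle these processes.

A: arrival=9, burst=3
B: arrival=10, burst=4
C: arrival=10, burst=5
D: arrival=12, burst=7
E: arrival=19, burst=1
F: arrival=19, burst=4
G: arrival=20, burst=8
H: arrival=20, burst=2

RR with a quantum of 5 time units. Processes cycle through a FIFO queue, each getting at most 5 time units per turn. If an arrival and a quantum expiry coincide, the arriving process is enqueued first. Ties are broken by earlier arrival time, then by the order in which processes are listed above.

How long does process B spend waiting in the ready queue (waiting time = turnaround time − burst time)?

Timeline: | idle 0-9 | A 9-12 | B 12-16 | C 16-21 | D 21-26 | E 26-27 | F 27-31 | G 31-36 | H 36-38 | D 38-40 | G 40-43 |
Completion: A=12  B=16  C=21  D=40  E=27  F=31  G=43  H=38
Turnaround (C−A): A=3  B=6  C=11  D=28  E=8  F=12  G=23  H=18
Waiting(B) = turnaround − burst = 6 − 4 = 2

2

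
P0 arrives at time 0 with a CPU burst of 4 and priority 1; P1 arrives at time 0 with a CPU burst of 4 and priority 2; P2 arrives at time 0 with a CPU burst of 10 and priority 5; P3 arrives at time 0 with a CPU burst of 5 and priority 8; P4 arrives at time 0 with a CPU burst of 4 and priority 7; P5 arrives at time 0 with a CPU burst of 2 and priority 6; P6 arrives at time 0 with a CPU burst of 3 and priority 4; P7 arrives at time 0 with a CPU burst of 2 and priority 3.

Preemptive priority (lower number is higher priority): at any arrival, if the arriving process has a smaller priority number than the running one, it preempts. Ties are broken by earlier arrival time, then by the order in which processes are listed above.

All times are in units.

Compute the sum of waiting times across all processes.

Schedule: | P0 0-4 | P1 4-8 | P7 8-10 | P6 10-13 | P2 13-23 | P5 23-25 | P4 25-29 | P3 29-34 |
Completion: P0=4  P1=8  P2=23  P3=34  P4=29  P5=25  P6=13  P7=10
Turnaround (C−A): P0=4  P1=8  P2=23  P3=34  P4=29  P5=25  P6=13  P7=10
Waiting = turnaround − burst: P0=0, P1=4, P2=13, P3=29, P4=25, P5=23, P6=10, P7=8
Total waiting = 0 + 4 + 13 + 29 + 25 + 23 + 10 + 8 = 112

112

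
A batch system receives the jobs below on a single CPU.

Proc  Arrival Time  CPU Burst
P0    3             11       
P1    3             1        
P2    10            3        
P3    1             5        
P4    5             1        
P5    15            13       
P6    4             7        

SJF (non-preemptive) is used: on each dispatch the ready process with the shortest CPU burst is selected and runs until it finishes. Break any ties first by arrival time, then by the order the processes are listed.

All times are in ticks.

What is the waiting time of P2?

5

Schedule: | idle 0-1 | P3 1-6 | P1 6-7 | P4 7-8 | P6 8-15 | P2 15-18 | P0 18-29 | P5 29-42 |
Completion: P0=29  P1=7  P2=18  P3=6  P4=8  P5=42  P6=15
Waiting(P2) = turnaround − burst = 8 − 3 = 5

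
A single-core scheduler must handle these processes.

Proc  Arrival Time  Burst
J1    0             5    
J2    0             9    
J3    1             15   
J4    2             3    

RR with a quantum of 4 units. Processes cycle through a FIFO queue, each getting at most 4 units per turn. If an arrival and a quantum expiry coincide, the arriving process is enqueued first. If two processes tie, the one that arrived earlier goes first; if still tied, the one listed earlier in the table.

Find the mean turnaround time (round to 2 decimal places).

Gantt: | J1 0-4 | J2 4-8 | J3 8-12 | J4 12-15 | J1 15-16 | J2 16-20 | J3 20-24 | J2 24-25 | J3 25-32 |
Completion: J1=16  J2=25  J3=32  J4=15
Turnaround (C−A): J1=16  J2=25  J3=31  J4=13
Turnaround times: J1=16, J2=25, J3=31, J4=13
Average turnaround = (16+25+31+13) / 4 = 85/4 = 21.25

21.25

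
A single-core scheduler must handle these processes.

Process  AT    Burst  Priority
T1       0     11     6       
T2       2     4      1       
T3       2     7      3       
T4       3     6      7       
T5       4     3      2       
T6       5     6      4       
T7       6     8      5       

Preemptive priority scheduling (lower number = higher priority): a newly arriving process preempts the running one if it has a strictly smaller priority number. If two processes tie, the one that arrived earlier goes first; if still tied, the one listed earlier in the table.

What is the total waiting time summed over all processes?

Schedule: | T1 0-2 | T2 2-6 | T5 6-9 | T3 9-16 | T6 16-22 | T7 22-30 | T1 30-39 | T4 39-45 |
Completion: T1=39  T2=6  T3=16  T4=45  T5=9  T6=22  T7=30
Waiting = turnaround − burst: T1=28, T2=0, T3=7, T4=36, T5=2, T6=11, T7=16
Total waiting = 28 + 0 + 7 + 36 + 2 + 11 + 16 = 100

100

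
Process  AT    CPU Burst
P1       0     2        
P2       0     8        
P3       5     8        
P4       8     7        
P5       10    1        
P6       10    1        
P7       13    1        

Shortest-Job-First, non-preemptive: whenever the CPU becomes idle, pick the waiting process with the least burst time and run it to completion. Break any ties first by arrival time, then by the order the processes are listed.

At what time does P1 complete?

Timeline: | P1 0-2 | P2 2-10 | P5 10-11 | P6 11-12 | P4 12-19 | P7 19-20 | P3 20-28 |
Completion: P1=2  P2=10  P3=28  P4=19  P5=11  P6=12  P7=20
Turnaround (C−A): P1=2  P2=10  P3=23  P4=11  P5=1  P6=2  P7=7

2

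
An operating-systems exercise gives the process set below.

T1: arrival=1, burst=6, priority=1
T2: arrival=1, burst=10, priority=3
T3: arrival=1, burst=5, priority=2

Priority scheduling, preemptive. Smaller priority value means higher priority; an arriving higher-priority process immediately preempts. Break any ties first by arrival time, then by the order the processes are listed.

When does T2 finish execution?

22

Timeline: | idle 0-1 | T1 1-7 | T3 7-12 | T2 12-22 |
Completion: T1=7  T2=22  T3=12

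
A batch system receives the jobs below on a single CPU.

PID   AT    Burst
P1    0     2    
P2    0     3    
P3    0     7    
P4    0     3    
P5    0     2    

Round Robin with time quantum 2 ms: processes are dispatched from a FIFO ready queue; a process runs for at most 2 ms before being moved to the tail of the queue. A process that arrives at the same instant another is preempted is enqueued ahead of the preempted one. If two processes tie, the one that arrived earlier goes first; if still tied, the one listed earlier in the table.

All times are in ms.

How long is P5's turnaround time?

Schedule: | P1 0-2 | P2 2-4 | P3 4-6 | P4 6-8 | P5 8-10 | P2 10-11 | P3 11-13 | P4 13-14 | P3 14-17 |
Completion: P1=2  P2=11  P3=17  P4=14  P5=10
Turnaround(P5) = completion − arrival = 10 − 0 = 10

10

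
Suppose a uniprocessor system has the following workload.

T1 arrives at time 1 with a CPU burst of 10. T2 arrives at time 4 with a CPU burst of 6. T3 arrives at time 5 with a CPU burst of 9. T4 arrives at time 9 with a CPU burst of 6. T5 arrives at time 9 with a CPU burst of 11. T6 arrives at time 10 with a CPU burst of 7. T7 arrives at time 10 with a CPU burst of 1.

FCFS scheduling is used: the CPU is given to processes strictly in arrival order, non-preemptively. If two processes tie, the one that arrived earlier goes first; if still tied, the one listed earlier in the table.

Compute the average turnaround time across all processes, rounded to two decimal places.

26.00

Timeline: | idle 0-1 | T1 1-11 | T2 11-17 | T3 17-26 | T4 26-32 | T5 32-43 | T6 43-50 | T7 50-51 |
Completion: T1=11  T2=17  T3=26  T4=32  T5=43  T6=50  T7=51
Turnaround (C−A): T1=10  T2=13  T3=21  T4=23  T5=34  T6=40  T7=41
Turnaround times: T1=10, T2=13, T3=21, T4=23, T5=34, T6=40, T7=41
Average turnaround = (10+13+21+23+34+40+41) / 7 = 182/7 = 26.00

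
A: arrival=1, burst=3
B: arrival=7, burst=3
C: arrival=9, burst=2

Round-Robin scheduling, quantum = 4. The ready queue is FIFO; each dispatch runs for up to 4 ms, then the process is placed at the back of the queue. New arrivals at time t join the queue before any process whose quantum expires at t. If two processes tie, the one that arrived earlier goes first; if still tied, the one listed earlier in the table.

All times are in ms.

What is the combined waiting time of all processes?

Timeline: | idle 0-1 | A 1-4 | idle 4-7 | B 7-10 | C 10-12 |
Completion: A=4  B=10  C=12
Turnaround (C−A): A=3  B=3  C=3
Waiting = turnaround − burst: A=0, B=0, C=1
Total waiting = 0 + 0 + 1 = 1

1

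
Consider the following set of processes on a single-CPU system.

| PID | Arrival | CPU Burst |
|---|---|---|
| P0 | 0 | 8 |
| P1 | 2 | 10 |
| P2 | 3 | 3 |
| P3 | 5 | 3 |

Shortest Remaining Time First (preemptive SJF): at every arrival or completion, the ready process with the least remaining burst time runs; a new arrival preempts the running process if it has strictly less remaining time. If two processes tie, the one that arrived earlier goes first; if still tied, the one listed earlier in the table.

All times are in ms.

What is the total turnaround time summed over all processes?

43

Gantt: | P0 0-3 | P2 3-6 | P3 6-9 | P0 9-14 | P1 14-24 |
Completion: P0=14  P1=24  P2=6  P3=9
Turnaround (C−A): P0=14  P1=22  P2=3  P3=4
Turnaround = completion − arrival: P0=14, P1=22, P2=3, P3=4
Total turnaround = 14 + 22 + 3 + 4 = 43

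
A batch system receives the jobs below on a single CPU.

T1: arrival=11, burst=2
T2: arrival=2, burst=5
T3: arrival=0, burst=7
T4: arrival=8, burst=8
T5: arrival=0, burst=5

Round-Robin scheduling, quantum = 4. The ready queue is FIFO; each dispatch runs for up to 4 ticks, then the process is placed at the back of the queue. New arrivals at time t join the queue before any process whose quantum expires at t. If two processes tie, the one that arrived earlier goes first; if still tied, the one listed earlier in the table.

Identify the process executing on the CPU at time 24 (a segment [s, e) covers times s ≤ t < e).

Gantt: | T3 0-4 | T5 4-8 | T2 8-12 | T3 12-15 | T4 15-19 | T5 19-20 | T1 20-22 | T2 22-23 | T4 23-27 |
Completion: T1=22  T2=23  T3=15  T4=27  T5=20

T4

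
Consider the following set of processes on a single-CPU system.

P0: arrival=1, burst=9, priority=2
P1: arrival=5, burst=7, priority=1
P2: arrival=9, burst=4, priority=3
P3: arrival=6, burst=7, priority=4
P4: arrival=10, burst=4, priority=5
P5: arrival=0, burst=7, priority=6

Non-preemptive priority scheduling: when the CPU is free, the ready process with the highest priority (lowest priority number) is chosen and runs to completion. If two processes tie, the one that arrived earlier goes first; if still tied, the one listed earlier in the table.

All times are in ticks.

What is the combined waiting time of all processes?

Timeline: | P5 0-7 | P1 7-14 | P0 14-23 | P2 23-27 | P3 27-34 | P4 34-38 |
Completion: P0=23  P1=14  P2=27  P3=34  P4=38  P5=7
Waiting = turnaround − burst: P0=13, P1=2, P2=14, P3=21, P4=24, P5=0
Total waiting = 13 + 2 + 14 + 21 + 24 + 0 = 74

74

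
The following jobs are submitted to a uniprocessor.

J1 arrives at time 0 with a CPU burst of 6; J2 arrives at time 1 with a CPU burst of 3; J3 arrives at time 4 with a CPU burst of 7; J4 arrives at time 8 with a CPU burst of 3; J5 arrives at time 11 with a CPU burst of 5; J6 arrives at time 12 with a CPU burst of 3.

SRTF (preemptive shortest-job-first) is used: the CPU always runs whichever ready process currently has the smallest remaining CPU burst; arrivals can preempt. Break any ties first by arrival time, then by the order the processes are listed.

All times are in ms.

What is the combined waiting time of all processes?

Schedule: | J1 0-1 | J2 1-4 | J1 4-9 | J4 9-12 | J6 12-15 | J5 15-20 | J3 20-27 |
Completion: J1=9  J2=4  J3=27  J4=12  J5=20  J6=15
Turnaround (C−A): J1=9  J2=3  J3=23  J4=4  J5=9  J6=3
Waiting = turnaround − burst: J1=3, J2=0, J3=16, J4=1, J5=4, J6=0
Total waiting = 3 + 0 + 16 + 1 + 4 + 0 = 24

24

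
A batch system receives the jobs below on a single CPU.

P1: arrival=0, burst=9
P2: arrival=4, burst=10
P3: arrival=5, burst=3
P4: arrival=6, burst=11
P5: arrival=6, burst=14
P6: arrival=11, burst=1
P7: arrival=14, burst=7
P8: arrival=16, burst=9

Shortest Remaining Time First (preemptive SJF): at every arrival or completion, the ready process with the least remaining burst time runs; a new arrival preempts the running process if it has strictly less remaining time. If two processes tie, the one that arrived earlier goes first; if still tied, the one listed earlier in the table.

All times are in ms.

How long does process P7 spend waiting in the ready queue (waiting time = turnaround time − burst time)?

Timeline: | P1 0-5 | P3 5-8 | P1 8-12 | P6 12-13 | P2 13-14 | P7 14-21 | P2 21-30 | P8 30-39 | P4 39-50 | P5 50-64 |
Completion: P1=12  P2=30  P3=8  P4=50  P5=64  P6=13  P7=21  P8=39
Turnaround (C−A): P1=12  P2=26  P3=3  P4=44  P5=58  P6=2  P7=7  P8=23
Waiting(P7) = turnaround − burst = 7 − 7 = 0

0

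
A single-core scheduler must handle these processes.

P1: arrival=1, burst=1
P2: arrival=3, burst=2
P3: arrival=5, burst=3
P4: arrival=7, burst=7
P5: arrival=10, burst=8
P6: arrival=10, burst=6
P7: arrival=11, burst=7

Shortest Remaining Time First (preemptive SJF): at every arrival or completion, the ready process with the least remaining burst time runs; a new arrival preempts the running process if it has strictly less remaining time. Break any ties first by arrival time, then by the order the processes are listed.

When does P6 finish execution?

21

Gantt: | idle 0-1 | P1 1-2 | idle 2-3 | P2 3-5 | P3 5-8 | P4 8-15 | P6 15-21 | P7 21-28 | P5 28-36 |
Completion: P1=2  P2=5  P3=8  P4=15  P5=36  P6=21  P7=28
Turnaround (C−A): P1=1  P2=2  P3=3  P4=8  P5=26  P6=11  P7=17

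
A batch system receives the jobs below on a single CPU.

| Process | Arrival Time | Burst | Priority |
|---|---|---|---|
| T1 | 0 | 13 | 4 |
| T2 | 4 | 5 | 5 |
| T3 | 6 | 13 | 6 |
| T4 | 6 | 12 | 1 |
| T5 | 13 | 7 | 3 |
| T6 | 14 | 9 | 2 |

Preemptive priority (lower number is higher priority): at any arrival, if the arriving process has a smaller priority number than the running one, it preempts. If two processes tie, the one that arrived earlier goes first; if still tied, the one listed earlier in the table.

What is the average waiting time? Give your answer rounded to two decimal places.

20.50

Timeline: | T1 0-6 | T4 6-18 | T6 18-27 | T5 27-34 | T1 34-41 | T2 41-46 | T3 46-59 |
Completion: T1=41  T2=46  T3=59  T4=18  T5=34  T6=27
Waiting times: T1=28, T2=37, T3=40, T4=0, T5=14, T6=4
Average waiting = (28+37+40+0+14+4) / 6 = 123/6 = 20.50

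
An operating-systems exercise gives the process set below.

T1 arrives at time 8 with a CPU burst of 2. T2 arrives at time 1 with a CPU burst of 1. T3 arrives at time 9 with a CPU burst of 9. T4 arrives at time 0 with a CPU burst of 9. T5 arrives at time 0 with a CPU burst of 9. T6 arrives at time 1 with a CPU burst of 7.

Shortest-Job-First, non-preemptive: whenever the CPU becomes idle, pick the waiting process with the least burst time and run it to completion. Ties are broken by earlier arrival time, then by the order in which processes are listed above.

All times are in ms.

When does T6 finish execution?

19

Gantt: | T4 0-9 | T2 9-10 | T1 10-12 | T6 12-19 | T5 19-28 | T3 28-37 |
Completion: T1=12  T2=10  T3=37  T4=9  T5=28  T6=19
Turnaround (C−A): T1=4  T2=9  T3=28  T4=9  T5=28  T6=18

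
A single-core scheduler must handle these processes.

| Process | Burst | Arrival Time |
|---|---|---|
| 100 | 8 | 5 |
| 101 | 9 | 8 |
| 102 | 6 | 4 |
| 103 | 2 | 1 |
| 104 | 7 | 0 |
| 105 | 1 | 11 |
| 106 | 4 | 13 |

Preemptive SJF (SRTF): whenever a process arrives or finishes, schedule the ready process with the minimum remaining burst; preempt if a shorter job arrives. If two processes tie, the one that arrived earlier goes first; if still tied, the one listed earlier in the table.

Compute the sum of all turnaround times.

Timeline: | 104 0-1 | 103 1-3 | 104 3-9 | 102 9-11 | 105 11-12 | 102 12-16 | 106 16-20 | 100 20-28 | 101 28-37 |
Completion: 100=28  101=37  102=16  103=3  104=9  105=12  106=20
Turnaround (C−A): 100=23  101=29  102=12  103=2  104=9  105=1  106=7
Turnaround = completion − arrival: 100=23, 101=29, 102=12, 103=2, 104=9, 105=1, 106=7
Total turnaround = 23 + 29 + 12 + 2 + 9 + 1 + 7 = 83

83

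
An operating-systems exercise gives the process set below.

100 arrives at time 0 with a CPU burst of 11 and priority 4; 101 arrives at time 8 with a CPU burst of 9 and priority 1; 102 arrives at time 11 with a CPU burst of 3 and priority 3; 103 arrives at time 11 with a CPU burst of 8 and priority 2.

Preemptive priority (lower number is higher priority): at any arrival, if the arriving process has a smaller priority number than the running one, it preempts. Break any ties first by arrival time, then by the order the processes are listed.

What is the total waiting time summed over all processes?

40

Timeline: | 100 0-8 | 101 8-17 | 103 17-25 | 102 25-28 | 100 28-31 |
Completion: 100=31  101=17  102=28  103=25
Turnaround (C−A): 100=31  101=9  102=17  103=14
Waiting = turnaround − burst: 100=20, 101=0, 102=14, 103=6
Total waiting = 20 + 0 + 14 + 6 = 40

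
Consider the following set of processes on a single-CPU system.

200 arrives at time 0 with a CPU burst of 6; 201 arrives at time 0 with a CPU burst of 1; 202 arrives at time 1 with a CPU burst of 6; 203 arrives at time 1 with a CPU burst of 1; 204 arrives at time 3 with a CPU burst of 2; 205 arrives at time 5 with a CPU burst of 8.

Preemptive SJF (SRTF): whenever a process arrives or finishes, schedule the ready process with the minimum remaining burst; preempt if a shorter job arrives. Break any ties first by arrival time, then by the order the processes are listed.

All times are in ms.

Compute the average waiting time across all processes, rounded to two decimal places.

4.00

Timeline: | 201 0-1 | 203 1-2 | 200 2-3 | 204 3-5 | 200 5-10 | 202 10-16 | 205 16-24 |
Completion: 200=10  201=1  202=16  203=2  204=5  205=24
Turnaround (C−A): 200=10  201=1  202=15  203=1  204=2  205=19
Waiting times: 200=4, 201=0, 202=9, 203=0, 204=0, 205=11
Average waiting = (4+0+9+0+0+11) / 6 = 24/6 = 4.00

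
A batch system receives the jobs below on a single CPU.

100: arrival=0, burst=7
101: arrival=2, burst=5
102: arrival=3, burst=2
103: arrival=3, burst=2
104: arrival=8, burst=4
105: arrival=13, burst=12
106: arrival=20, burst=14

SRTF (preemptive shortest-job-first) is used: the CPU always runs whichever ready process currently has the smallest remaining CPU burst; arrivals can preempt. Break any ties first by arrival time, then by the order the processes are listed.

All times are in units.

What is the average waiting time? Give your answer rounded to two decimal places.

5.86

Schedule: | 100 0-3 | 102 3-5 | 103 5-7 | 100 7-11 | 104 11-15 | 101 15-20 | 105 20-32 | 106 32-46 |
Completion: 100=11  101=20  102=5  103=7  104=15  105=32  106=46
Turnaround (C−A): 100=11  101=18  102=2  103=4  104=7  105=19  106=26
Waiting times: 100=4, 101=13, 102=0, 103=2, 104=3, 105=7, 106=12
Average waiting = (4+13+0+2+3+7+12) / 7 = 41/7 = 5.86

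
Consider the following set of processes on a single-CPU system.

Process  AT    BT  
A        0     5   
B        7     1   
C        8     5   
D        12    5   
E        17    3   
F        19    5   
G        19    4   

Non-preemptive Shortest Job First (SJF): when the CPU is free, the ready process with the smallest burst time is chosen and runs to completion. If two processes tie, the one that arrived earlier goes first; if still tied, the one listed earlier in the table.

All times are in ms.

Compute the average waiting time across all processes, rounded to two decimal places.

1.43

Timeline: | A 0-5 | idle 5-7 | B 7-8 | C 8-13 | D 13-18 | E 18-21 | G 21-25 | F 25-30 |
Completion: A=5  B=8  C=13  D=18  E=21  F=30  G=25
Waiting times: A=0, B=0, C=0, D=1, E=1, F=6, G=2
Average waiting = (0+0+0+1+1+6+2) / 7 = 10/7 = 1.43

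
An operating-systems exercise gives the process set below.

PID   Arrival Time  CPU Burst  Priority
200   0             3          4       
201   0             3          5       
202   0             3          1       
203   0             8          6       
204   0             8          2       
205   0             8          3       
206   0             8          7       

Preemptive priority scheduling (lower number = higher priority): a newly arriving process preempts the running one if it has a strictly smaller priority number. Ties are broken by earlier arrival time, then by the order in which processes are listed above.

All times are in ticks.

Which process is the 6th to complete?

203

Schedule: | 202 0-3 | 204 3-11 | 205 11-19 | 200 19-22 | 201 22-25 | 203 25-33 | 206 33-41 |
Completion: 200=22  201=25  202=3  203=33  204=11  205=19  206=41
Finish order: 202 → 204 → 205 → 200 → 201 → 203 → 206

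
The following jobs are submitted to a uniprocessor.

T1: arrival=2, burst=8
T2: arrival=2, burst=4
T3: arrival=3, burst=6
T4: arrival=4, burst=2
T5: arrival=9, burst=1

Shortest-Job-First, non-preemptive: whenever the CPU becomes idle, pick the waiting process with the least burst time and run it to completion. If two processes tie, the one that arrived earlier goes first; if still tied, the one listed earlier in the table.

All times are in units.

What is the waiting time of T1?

13

Gantt: | idle 0-2 | T2 2-6 | T4 6-8 | T3 8-14 | T5 14-15 | T1 15-23 |
Completion: T1=23  T2=6  T3=14  T4=8  T5=15
Waiting(T1) = turnaround − burst = 21 − 8 = 13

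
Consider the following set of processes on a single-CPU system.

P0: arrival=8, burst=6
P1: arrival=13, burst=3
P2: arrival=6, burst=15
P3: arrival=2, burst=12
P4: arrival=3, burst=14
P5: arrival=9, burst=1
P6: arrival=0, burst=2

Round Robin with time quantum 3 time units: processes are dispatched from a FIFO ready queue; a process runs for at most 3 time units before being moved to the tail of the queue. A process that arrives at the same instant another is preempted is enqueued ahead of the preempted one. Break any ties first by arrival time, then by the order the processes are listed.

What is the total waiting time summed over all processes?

Timeline: | P6 0-2 | P3 2-5 | P4 5-8 | P3 8-11 | P2 11-14 | P0 14-17 | P4 17-20 | P5 20-21 | P3 21-24 | P1 24-27 | P2 27-30 | P0 30-33 | P4 33-36 | P3 36-39 | P2 39-42 | P4 42-45 | P2 45-48 | P4 48-50 | P2 50-53 |
Completion: P0=33  P1=27  P2=53  P3=39  P4=50  P5=21  P6=2
Waiting = turnaround − burst: P0=19, P1=11, P2=32, P3=25, P4=33, P5=11, P6=0
Total waiting = 19 + 11 + 32 + 25 + 33 + 11 + 0 = 131

131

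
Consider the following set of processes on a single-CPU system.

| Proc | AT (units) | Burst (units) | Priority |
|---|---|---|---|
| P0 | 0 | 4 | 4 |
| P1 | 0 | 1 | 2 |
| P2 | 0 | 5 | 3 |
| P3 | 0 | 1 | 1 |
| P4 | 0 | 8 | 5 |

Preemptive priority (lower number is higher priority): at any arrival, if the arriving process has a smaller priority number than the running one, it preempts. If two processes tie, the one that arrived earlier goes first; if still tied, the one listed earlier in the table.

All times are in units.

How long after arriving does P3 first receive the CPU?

Gantt: | P3 0-1 | P1 1-2 | P2 2-7 | P0 7-11 | P4 11-19 |
Completion: P0=11  P1=2  P2=7  P3=1  P4=19
Turnaround (C−A): P0=11  P1=2  P2=7  P3=1  P4=19
Response(P3) = first start − arrival = 0 − 0 = 0

0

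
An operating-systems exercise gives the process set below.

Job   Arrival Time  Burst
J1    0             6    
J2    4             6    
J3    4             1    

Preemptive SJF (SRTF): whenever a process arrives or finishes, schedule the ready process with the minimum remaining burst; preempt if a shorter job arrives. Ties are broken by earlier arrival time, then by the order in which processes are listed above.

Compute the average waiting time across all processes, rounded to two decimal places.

Schedule: | J1 0-4 | J3 4-5 | J1 5-7 | J2 7-13 |
Completion: J1=7  J2=13  J3=5
Turnaround (C−A): J1=7  J2=9  J3=1
Waiting times: J1=1, J2=3, J3=0
Average waiting = (1+3+0) / 3 = 4/3 = 1.33

1.33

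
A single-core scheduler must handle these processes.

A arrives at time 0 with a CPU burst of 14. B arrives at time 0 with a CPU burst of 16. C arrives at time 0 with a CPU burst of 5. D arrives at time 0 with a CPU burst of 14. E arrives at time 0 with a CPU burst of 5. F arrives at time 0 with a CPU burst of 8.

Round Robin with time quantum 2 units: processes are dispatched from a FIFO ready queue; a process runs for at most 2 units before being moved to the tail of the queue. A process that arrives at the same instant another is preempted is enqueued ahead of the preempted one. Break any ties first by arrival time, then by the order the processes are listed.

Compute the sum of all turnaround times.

Schedule: | A 0-2 | B 2-4 | C 4-6 | D 6-8 | E 8-10 | F 10-12 | A 12-14 | B 14-16 | C 16-18 | D 18-20 | E 20-22 | F 22-24 | A 24-26 | B 26-28 | C 28-29 | D 29-31 | E 31-32 | F 32-34 | A 34-36 | B 36-38 | D 38-40 | F 40-42 | A 42-44 | B 44-46 | D 46-48 | A 48-50 | B 50-52 | D 52-54 | A 54-56 | B 56-58 | D 58-60 | B 60-62 |
Completion: A=56  B=62  C=29  D=60  E=32  F=42
Turnaround (C−A): A=56  B=62  C=29  D=60  E=32  F=42
Turnaround = completion − arrival: A=56, B=62, C=29, D=60, E=32, F=42
Total turnaround = 56 + 62 + 29 + 60 + 32 + 42 = 281

281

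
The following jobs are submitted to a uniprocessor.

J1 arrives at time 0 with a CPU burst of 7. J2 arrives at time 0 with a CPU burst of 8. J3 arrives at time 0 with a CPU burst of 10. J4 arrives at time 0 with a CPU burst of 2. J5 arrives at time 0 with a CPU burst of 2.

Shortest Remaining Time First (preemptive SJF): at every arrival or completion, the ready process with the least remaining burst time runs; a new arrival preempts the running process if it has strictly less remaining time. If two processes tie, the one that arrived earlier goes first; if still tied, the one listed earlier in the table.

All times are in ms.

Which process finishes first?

Schedule: | J4 0-2 | J5 2-4 | J1 4-11 | J2 11-19 | J3 19-29 |
Completion: J1=11  J2=19  J3=29  J4=2  J5=4
Finish order: J4 → J5 → J1 → J2 → J3

J4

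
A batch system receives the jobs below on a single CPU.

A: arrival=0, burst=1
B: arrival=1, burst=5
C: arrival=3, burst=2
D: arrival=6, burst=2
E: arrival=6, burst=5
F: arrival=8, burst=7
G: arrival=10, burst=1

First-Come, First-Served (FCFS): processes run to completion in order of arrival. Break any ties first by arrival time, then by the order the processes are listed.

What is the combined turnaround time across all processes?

51

Timeline: | A 0-1 | B 1-6 | C 6-8 | D 8-10 | E 10-15 | F 15-22 | G 22-23 |
Completion: A=1  B=6  C=8  D=10  E=15  F=22  G=23
Turnaround (C−A): A=1  B=5  C=5  D=4  E=9  F=14  G=13
Turnaround = completion − arrival: A=1, B=5, C=5, D=4, E=9, F=14, G=13
Total turnaround = 1 + 5 + 5 + 4 + 9 + 14 + 13 = 51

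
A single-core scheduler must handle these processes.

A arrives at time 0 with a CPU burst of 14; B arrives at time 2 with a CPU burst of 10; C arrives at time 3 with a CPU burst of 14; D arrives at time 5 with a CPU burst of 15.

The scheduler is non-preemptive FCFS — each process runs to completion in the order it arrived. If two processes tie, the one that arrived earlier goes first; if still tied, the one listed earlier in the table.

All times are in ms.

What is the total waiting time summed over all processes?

Gantt: | A 0-14 | B 14-24 | C 24-38 | D 38-53 |
Completion: A=14  B=24  C=38  D=53
Turnaround (C−A): A=14  B=22  C=35  D=48
Waiting = turnaround − burst: A=0, B=12, C=21, D=33
Total waiting = 0 + 12 + 21 + 33 = 66

66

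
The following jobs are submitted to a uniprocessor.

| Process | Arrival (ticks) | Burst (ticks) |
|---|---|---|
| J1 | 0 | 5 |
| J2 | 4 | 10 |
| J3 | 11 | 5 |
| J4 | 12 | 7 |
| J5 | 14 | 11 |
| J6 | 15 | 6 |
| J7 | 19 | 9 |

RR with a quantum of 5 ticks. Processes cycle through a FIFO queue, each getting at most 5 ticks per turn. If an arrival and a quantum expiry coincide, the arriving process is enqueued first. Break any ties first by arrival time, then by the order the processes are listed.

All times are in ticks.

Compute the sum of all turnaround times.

160

Schedule: | J1 0-5 | J2 5-15 | J3 15-20 | J4 20-25 | J5 25-30 | J6 30-35 | J7 35-40 | J4 40-42 | J5 42-47 | J6 47-48 | J7 48-52 | J5 52-53 |
Completion: J1=5  J2=15  J3=20  J4=42  J5=53  J6=48  J7=52
Turnaround (C−A): J1=5  J2=11  J3=9  J4=30  J5=39  J6=33  J7=33
Turnaround = completion − arrival: J1=5, J2=11, J3=9, J4=30, J5=39, J6=33, J7=33
Total turnaround = 5 + 11 + 9 + 30 + 39 + 33 + 33 = 160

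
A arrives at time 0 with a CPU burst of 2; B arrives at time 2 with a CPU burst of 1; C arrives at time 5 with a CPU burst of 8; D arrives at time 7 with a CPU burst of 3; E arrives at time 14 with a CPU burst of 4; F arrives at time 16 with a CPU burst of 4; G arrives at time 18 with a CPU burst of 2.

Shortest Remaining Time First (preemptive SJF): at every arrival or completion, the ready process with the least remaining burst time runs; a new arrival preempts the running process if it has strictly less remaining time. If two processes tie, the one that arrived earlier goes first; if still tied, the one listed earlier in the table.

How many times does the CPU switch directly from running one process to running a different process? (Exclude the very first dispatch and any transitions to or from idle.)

6

Timeline: | A 0-2 | B 2-3 | idle 3-5 | C 5-7 | D 7-10 | C 10-16 | E 16-20 | G 20-22 | F 22-26 |
Completion: A=2  B=3  C=16  D=10  E=20  F=26  G=22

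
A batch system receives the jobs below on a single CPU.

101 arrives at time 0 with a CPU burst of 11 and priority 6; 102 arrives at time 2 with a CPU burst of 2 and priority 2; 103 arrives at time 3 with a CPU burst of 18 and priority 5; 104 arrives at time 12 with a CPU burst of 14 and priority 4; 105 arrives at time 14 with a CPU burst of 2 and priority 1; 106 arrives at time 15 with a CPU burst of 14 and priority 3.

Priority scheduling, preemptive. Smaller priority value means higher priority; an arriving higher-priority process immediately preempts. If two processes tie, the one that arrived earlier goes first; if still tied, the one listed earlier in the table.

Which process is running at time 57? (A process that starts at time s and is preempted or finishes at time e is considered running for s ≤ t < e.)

101

Timeline: | 101 0-2 | 102 2-4 | 103 4-12 | 104 12-14 | 105 14-16 | 106 16-30 | 104 30-42 | 103 42-52 | 101 52-61 |
Completion: 101=61  102=4  103=52  104=42  105=16  106=30
Turnaround (C−A): 101=61  102=2  103=49  104=30  105=2  106=15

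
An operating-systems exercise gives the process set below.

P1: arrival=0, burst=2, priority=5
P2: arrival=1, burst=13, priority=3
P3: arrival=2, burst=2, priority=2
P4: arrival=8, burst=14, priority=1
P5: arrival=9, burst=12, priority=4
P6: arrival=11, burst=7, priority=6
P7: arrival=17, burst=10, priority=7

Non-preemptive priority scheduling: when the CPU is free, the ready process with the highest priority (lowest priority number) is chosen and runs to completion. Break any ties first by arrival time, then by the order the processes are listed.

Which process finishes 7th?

P7

Schedule: | P1 0-2 | P3 2-4 | P2 4-17 | P4 17-31 | P5 31-43 | P6 43-50 | P7 50-60 |
Completion: P1=2  P2=17  P3=4  P4=31  P5=43  P6=50  P7=60
Turnaround (C−A): P1=2  P2=16  P3=2  P4=23  P5=34  P6=39  P7=43
Finish order: P1 → P3 → P2 → P4 → P5 → P6 → P7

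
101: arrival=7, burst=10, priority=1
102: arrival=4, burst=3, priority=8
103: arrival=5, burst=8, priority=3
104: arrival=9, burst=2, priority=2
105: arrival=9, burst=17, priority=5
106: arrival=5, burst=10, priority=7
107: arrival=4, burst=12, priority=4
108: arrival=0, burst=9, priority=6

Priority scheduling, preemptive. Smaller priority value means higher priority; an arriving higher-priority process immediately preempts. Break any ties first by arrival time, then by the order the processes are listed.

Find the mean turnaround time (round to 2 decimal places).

Timeline: | 108 0-4 | 107 4-5 | 103 5-7 | 101 7-17 | 104 17-19 | 103 19-25 | 107 25-36 | 105 36-53 | 108 53-58 | 106 58-68 | 102 68-71 |
Completion: 101=17  102=71  103=25  104=19  105=53  106=68  107=36  108=58
Turnaround (C−A): 101=10  102=67  103=20  104=10  105=44  106=63  107=32  108=58
Turnaround times: 101=10, 102=67, 103=20, 104=10, 105=44, 106=63, 107=32, 108=58
Average turnaround = (10+67+20+10+44+63+32+58) / 8 = 304/8 = 38.00

38.00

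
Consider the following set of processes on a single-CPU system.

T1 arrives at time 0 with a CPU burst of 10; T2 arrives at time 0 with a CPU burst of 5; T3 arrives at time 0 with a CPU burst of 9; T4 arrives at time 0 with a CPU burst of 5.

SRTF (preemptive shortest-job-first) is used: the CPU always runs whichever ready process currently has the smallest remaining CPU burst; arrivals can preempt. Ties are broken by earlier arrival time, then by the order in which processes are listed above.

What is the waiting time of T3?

10

Gantt: | T2 0-5 | T4 5-10 | T3 10-19 | T1 19-29 |
Completion: T1=29  T2=5  T3=19  T4=10
Turnaround (C−A): T1=29  T2=5  T3=19  T4=10
Waiting(T3) = turnaround − burst = 19 − 9 = 10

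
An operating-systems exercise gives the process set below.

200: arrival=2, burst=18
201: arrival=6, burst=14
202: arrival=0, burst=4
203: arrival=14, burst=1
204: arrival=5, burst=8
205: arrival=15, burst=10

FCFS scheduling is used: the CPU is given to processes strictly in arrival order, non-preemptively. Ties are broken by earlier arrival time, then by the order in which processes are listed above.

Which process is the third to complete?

204

Gantt: | 202 0-4 | 200 4-22 | 204 22-30 | 201 30-44 | 203 44-45 | 205 45-55 |
Completion: 200=22  201=44  202=4  203=45  204=30  205=55
Turnaround (C−A): 200=20  201=38  202=4  203=31  204=25  205=40
Finish order: 202 → 200 → 204 → 201 → 203 → 205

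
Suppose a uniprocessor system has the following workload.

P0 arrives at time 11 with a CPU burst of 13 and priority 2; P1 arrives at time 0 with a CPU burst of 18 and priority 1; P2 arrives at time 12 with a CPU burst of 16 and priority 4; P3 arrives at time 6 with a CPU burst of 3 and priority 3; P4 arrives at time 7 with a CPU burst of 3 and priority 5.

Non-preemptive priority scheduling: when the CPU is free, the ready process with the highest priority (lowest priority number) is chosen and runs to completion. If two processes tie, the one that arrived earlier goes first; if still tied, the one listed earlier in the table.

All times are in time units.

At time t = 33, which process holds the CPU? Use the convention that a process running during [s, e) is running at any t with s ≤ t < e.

P3

Schedule: | P1 0-18 | P0 18-31 | P3 31-34 | P2 34-50 | P4 50-53 |
Completion: P0=31  P1=18  P2=50  P3=34  P4=53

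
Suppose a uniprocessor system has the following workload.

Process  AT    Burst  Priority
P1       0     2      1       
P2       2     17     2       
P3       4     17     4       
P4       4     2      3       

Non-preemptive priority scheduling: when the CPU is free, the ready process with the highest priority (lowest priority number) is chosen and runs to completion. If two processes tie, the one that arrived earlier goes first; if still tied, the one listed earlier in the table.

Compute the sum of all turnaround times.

70

Gantt: | P1 0-2 | P2 2-19 | P4 19-21 | P3 21-38 |
Completion: P1=2  P2=19  P3=38  P4=21
Turnaround (C−A): P1=2  P2=17  P3=34  P4=17
Turnaround = completion − arrival: P1=2, P2=17, P3=34, P4=17
Total turnaround = 2 + 17 + 34 + 17 = 70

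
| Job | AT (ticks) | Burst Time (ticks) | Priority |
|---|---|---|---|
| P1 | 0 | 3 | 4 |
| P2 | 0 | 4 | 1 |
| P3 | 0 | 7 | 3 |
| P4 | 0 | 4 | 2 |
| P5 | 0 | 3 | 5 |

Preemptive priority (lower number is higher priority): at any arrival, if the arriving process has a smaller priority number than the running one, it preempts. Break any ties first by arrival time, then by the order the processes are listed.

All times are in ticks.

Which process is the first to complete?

P2

Timeline: | P2 0-4 | P4 4-8 | P3 8-15 | P1 15-18 | P5 18-21 |
Completion: P1=18  P2=4  P3=15  P4=8  P5=21
Turnaround (C−A): P1=18  P2=4  P3=15  P4=8  P5=21
Finish order: P2 → P4 → P3 → P1 → P5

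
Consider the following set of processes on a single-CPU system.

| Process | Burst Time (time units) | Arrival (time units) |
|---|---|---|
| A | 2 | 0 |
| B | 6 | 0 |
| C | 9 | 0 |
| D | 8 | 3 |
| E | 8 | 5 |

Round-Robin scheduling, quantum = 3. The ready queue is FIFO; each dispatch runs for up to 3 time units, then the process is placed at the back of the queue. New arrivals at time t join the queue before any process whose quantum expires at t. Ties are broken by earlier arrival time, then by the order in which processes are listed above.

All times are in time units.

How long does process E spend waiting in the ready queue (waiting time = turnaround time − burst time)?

Schedule: | A 0-2 | B 2-5 | C 5-8 | D 8-11 | E 11-14 | B 14-17 | C 17-20 | D 20-23 | E 23-26 | C 26-29 | D 29-31 | E 31-33 |
Completion: A=2  B=17  C=29  D=31  E=33
Turnaround (C−A): A=2  B=17  C=29  D=28  E=28
Waiting(E) = turnaround − burst = 28 − 8 = 20

20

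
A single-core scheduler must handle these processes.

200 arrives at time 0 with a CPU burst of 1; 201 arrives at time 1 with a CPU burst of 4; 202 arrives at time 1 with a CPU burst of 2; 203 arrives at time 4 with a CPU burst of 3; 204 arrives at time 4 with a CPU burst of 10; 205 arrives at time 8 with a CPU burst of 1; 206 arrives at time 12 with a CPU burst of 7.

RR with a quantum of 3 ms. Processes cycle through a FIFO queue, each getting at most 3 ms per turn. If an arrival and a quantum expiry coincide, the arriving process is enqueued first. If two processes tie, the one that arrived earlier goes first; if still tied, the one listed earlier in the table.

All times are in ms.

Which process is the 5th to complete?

Timeline: | 200 0-1 | 201 1-4 | 202 4-6 | 203 6-9 | 204 9-12 | 201 12-13 | 205 13-14 | 206 14-17 | 204 17-20 | 206 20-23 | 204 23-26 | 206 26-27 | 204 27-28 |
Completion: 200=1  201=13  202=6  203=9  204=28  205=14  206=27
Finish order: 200 → 202 → 203 → 201 → 205 → 206 → 204

205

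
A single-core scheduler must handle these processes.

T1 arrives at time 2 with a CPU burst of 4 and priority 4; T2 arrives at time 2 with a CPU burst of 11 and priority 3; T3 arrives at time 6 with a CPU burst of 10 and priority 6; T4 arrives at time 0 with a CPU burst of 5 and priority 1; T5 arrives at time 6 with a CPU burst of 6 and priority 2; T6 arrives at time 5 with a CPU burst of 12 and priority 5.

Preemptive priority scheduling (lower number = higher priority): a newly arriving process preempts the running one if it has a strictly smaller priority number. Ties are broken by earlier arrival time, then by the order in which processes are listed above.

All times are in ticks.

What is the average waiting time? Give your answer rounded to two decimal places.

13.67

Schedule: | T4 0-5 | T2 5-6 | T5 6-12 | T2 12-22 | T1 22-26 | T6 26-38 | T3 38-48 |
Completion: T1=26  T2=22  T3=48  T4=5  T5=12  T6=38
Turnaround (C−A): T1=24  T2=20  T3=42  T4=5  T5=6  T6=33
Waiting times: T1=20, T2=9, T3=32, T4=0, T5=0, T6=21
Average waiting = (20+9+32+0+0+21) / 6 = 82/6 = 13.67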